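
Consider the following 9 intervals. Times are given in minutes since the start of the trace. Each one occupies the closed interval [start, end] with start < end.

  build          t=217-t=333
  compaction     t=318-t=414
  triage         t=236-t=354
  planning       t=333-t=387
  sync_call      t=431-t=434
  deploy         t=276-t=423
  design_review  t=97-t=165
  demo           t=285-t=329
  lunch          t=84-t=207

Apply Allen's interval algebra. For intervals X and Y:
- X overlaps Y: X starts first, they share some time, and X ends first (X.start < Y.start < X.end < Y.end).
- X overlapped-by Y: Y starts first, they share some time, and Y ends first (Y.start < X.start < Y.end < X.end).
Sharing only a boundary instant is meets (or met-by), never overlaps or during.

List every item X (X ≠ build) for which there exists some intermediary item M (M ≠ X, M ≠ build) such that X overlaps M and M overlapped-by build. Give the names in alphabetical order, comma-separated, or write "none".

demo, triage

Target build = [t=217, t=333].
Intermediaries M with M overlapped-by build: compaction, deploy, triage.
Via compaction — items with X overlaps compaction: demo, triage.
Via deploy — items with X overlaps deploy: triage.
Via triage — items with X overlaps triage: none.
Union: demo, triage.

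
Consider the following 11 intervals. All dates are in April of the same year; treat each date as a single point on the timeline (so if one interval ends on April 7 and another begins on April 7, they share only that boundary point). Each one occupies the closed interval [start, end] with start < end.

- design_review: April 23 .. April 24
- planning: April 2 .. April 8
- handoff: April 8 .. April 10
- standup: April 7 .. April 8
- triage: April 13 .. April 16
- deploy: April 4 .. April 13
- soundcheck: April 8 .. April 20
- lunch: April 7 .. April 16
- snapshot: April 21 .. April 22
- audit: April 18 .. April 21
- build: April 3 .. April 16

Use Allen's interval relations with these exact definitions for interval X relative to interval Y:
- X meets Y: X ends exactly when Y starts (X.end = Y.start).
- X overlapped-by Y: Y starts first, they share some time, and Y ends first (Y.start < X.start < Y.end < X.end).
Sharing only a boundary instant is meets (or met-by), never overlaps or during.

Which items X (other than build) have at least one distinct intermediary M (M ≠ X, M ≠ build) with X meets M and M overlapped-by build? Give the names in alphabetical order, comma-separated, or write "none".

Target build = [April 3, April 16].
Intermediaries M with M overlapped-by build: soundcheck.
Via soundcheck — items with X meets soundcheck: planning, standup.
Union: planning, standup.

planning, standup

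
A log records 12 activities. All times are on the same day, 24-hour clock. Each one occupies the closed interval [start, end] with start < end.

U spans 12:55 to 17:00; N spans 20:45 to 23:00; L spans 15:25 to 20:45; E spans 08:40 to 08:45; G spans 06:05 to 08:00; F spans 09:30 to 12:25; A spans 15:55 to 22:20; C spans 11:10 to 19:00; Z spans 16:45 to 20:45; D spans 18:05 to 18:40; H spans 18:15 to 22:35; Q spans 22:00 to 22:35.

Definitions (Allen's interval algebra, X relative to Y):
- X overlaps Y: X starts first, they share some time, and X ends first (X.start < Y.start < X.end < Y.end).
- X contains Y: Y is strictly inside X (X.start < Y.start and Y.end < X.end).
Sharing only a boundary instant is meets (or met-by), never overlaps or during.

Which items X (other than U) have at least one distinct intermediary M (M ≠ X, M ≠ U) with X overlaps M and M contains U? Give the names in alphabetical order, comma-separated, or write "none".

Target U = [12:55, 17:00].
Intermediaries M with M contains U: C.
Via C — items with X overlaps C: F.
Union: F.

F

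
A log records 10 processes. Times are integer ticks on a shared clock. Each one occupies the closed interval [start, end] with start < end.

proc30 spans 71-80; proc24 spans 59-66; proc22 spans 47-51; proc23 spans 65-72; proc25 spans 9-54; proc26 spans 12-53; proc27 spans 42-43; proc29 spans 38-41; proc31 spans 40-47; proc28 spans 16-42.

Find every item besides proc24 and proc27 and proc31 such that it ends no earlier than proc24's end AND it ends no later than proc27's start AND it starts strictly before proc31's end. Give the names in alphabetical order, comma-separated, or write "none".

none

Conditions: its end is no earlier than proc24's end (X.end >= 66) AND its end is no later than proc27's start (X.end <= 42) AND its start is strictly before proc31's end (X.start < 47).
proc22: end 51 >= 66? ✗; end 51 <= 42? ✗; start 47 < 47? ✗ → no.
proc23: end 72 >= 66? ✓; end 72 <= 42? ✗; start 65 < 47? ✗ → no.
proc25: end 54 >= 66? ✗; end 54 <= 42? ✗; start 9 < 47? ✓ → no.
proc26: end 53 >= 66? ✗; end 53 <= 42? ✗; start 12 < 47? ✓ → no.
proc28: end 42 >= 66? ✗; end 42 <= 42? ✓; start 16 < 47? ✓ → no.
proc29: end 41 >= 66? ✗; end 41 <= 42? ✓; start 38 < 47? ✓ → no.
proc30: end 80 >= 66? ✓; end 80 <= 42? ✗; start 71 < 47? ✗ → no.
Result: none.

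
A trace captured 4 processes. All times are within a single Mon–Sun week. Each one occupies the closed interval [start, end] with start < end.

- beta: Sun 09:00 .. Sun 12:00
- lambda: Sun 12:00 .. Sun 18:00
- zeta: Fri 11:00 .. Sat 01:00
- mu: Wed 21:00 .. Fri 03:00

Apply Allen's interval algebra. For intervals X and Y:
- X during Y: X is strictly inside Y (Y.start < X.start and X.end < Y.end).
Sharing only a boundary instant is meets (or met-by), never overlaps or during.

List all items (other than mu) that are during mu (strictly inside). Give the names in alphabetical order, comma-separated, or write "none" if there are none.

Target mu = [Wed 21:00, Fri 03:00].
beta [Sun 09:00, Sun 12:00] → after → no.
lambda [Sun 12:00, Sun 18:00] → after → no.
zeta [Fri 11:00, Sat 01:00] → after → no.
Result: none.

none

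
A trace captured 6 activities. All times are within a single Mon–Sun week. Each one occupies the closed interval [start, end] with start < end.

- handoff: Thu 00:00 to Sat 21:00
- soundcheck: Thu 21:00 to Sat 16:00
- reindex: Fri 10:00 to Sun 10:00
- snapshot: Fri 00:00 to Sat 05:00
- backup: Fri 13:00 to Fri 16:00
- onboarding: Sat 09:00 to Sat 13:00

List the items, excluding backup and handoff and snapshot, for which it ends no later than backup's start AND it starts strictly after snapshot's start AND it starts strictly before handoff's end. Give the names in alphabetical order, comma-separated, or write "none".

none

Conditions: its end is no later than backup's start (X.end <= Fri 13:00) AND its start is strictly after snapshot's start (X.start > Fri 00:00) AND its start is strictly before handoff's end (X.start < Sat 21:00).
onboarding: end Sat 13:00 <= Fri 13:00? ✗; start Sat 09:00 > Fri 00:00? ✓; start Sat 09:00 < Sat 21:00? ✓ → no.
reindex: end Sun 10:00 <= Fri 13:00? ✗; start Fri 10:00 > Fri 00:00? ✓; start Fri 10:00 < Sat 21:00? ✓ → no.
soundcheck: end Sat 16:00 <= Fri 13:00? ✗; start Thu 21:00 > Fri 00:00? ✗; start Thu 21:00 < Sat 21:00? ✓ → no.
Result: none.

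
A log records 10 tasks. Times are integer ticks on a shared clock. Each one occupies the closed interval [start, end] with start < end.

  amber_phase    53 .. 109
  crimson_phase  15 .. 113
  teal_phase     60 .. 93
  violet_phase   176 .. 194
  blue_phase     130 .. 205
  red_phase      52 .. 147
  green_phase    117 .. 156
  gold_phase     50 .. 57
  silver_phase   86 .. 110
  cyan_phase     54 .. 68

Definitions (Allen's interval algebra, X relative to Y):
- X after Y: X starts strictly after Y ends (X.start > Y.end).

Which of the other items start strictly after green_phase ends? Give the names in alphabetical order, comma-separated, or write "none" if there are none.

Target green_phase = [117, 156].
amber_phase [53, 109] → before → no.
blue_phase [130, 205] → overlapped-by → no.
crimson_phase [15, 113] → before → no.
cyan_phase [54, 68] → before → no.
gold_phase [50, 57] → before → no.
red_phase [52, 147] → overlaps → no.
silver_phase [86, 110] → before → no.
teal_phase [60, 93] → before → no.
violet_phase [176, 194] → after → yes.
Result: violet_phase.

violet_phase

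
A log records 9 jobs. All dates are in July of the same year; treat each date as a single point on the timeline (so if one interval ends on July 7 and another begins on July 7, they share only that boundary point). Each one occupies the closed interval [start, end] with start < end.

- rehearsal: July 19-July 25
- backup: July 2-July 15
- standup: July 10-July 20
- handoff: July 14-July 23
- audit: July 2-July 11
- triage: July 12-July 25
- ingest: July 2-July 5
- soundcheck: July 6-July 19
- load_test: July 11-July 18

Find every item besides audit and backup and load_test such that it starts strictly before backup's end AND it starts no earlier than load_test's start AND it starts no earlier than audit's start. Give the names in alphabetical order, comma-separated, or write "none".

Conditions: its start is strictly before backup's end (X.start < July 15) AND its start is no earlier than load_test's start (X.start >= July 11) AND its start is no earlier than audit's start (X.start >= July 2).
handoff: start July 14 < July 15? ✓; start July 14 >= July 11? ✓; start July 14 >= July 2? ✓ → yes.
ingest: start July 2 < July 15? ✓; start July 2 >= July 11? ✗; start July 2 >= July 2? ✓ → no.
rehearsal: start July 19 < July 15? ✗; start July 19 >= July 11? ✓; start July 19 >= July 2? ✓ → no.
soundcheck: start July 6 < July 15? ✓; start July 6 >= July 11? ✗; start July 6 >= July 2? ✓ → no.
standup: start July 10 < July 15? ✓; start July 10 >= July 11? ✗; start July 10 >= July 2? ✓ → no.
triage: start July 12 < July 15? ✓; start July 12 >= July 11? ✓; start July 12 >= July 2? ✓ → yes.
Result: handoff, triage.

handoff, triage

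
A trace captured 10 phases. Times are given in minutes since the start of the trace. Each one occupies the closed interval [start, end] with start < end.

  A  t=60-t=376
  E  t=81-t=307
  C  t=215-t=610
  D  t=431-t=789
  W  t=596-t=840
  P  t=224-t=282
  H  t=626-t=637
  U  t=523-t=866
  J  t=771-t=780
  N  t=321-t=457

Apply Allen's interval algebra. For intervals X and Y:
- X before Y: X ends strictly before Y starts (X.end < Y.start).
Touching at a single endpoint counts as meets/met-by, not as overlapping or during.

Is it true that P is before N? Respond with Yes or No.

P = [t=224, t=282], N = [t=321, t=457].
Actual relation of P to N: before.
Asked whether 'before' holds → Yes.

Yes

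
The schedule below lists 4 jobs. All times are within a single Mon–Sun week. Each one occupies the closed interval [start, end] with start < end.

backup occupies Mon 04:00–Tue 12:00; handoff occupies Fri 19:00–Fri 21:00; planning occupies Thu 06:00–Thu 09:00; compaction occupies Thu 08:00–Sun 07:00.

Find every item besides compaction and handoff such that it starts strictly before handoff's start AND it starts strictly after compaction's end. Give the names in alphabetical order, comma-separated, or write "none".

none

Conditions: its start is strictly before handoff's start (X.start < Fri 19:00) AND its start is strictly after compaction's end (X.start > Sun 07:00).
backup: start Mon 04:00 < Fri 19:00? ✓; start Mon 04:00 > Sun 07:00? ✗ → no.
planning: start Thu 06:00 < Fri 19:00? ✓; start Thu 06:00 > Sun 07:00? ✗ → no.
Result: none.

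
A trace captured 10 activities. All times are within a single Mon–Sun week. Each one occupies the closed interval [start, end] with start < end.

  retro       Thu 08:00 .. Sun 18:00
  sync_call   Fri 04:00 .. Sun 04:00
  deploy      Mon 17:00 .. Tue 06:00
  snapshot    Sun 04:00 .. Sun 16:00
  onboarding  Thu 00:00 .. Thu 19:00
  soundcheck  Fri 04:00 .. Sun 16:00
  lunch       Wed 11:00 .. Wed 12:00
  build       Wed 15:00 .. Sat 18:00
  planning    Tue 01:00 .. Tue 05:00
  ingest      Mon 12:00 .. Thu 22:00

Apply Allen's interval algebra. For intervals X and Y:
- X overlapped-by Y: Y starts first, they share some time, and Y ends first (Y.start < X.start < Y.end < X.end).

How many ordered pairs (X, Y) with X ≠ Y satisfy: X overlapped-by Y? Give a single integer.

Checking all 90 ordered pairs for relation 'overlapped-by'; matching pairs in alphabetical order:
(build, ingest): build overlapped-by ingest ✓
(retro, build): retro overlapped-by build ✓
(retro, ingest): retro overlapped-by ingest ✓
(retro, onboarding): retro overlapped-by onboarding ✓
(soundcheck, build): soundcheck overlapped-by build ✓
(sync_call, build): sync_call overlapped-by build ✓
Count: 6.

6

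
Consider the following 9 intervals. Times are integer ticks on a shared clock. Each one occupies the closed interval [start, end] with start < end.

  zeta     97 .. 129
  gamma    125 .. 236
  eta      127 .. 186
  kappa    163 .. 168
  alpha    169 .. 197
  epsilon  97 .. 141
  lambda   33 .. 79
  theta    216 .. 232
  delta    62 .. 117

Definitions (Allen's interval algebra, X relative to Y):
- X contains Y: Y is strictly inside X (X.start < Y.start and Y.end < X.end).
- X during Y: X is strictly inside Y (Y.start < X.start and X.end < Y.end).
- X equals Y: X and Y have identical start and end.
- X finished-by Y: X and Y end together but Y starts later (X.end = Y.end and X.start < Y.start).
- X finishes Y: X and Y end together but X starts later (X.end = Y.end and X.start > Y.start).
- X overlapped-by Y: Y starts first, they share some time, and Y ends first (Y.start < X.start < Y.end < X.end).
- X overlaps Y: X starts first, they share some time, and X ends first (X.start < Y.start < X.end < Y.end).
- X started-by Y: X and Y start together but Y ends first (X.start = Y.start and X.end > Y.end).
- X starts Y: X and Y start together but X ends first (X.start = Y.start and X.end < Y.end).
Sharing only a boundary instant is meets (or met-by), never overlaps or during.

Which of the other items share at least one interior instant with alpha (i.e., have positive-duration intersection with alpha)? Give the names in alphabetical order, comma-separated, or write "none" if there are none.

eta, gamma

Target alpha = [169, 197].
delta [62, 117] → before → no.
epsilon [97, 141] → before → no.
eta [127, 186] → overlaps → yes.
gamma [125, 236] → contains → yes.
kappa [163, 168] → before → no.
lambda [33, 79] → before → no.
theta [216, 232] → after → no.
zeta [97, 129] → before → no.
Result: eta, gamma.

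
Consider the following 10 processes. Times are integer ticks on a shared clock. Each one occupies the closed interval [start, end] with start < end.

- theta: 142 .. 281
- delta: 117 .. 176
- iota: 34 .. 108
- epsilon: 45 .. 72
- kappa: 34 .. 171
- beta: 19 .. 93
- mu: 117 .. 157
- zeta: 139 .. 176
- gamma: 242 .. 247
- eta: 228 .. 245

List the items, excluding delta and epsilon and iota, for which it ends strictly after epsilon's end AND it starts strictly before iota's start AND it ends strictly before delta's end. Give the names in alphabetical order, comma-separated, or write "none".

beta

Conditions: its end is strictly after epsilon's end (X.end > 72) AND its start is strictly before iota's start (X.start < 34) AND its end is strictly before delta's end (X.end < 176).
beta: end 93 > 72? ✓; start 19 < 34? ✓; end 93 < 176? ✓ → yes.
eta: end 245 > 72? ✓; start 228 < 34? ✗; end 245 < 176? ✗ → no.
gamma: end 247 > 72? ✓; start 242 < 34? ✗; end 247 < 176? ✗ → no.
kappa: end 171 > 72? ✓; start 34 < 34? ✗; end 171 < 176? ✓ → no.
mu: end 157 > 72? ✓; start 117 < 34? ✗; end 157 < 176? ✓ → no.
theta: end 281 > 72? ✓; start 142 < 34? ✗; end 281 < 176? ✗ → no.
zeta: end 176 > 72? ✓; start 139 < 34? ✗; end 176 < 176? ✗ → no.
Result: beta.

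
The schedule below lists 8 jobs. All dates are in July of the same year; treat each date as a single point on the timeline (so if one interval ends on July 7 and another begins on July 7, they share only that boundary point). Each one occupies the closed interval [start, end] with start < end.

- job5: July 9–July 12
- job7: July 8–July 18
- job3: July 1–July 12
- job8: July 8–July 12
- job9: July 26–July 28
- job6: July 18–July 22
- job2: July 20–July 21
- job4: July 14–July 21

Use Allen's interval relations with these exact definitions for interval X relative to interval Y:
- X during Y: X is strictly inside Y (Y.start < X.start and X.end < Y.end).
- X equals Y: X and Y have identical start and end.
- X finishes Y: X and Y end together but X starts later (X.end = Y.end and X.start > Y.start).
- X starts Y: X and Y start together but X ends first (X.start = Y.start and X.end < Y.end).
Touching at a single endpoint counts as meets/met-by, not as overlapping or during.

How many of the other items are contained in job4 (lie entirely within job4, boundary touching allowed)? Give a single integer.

Target job4 = [July 14, July 21].
job2 [July 20, July 21] → finishes → counts.
job3 [July 1, July 12] → before → no.
job5 [July 9, July 12] → before → no.
job6 [July 18, July 22] → overlapped-by → no.
job7 [July 8, July 18] → overlaps → no.
job8 [July 8, July 12] → before → no.
job9 [July 26, July 28] → after → no.
Total: 1.

1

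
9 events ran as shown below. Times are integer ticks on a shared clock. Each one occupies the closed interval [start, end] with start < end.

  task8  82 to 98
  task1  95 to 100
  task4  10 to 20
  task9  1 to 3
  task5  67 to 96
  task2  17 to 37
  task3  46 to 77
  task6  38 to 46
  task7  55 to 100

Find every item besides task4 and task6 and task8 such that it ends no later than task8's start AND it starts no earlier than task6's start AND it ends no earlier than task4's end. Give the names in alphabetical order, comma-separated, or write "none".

Conditions: its end is no later than task8's start (X.end <= 82) AND its start is no earlier than task6's start (X.start >= 38) AND its end is no earlier than task4's end (X.end >= 20).
task1: end 100 <= 82? ✗; start 95 >= 38? ✓; end 100 >= 20? ✓ → no.
task2: end 37 <= 82? ✓; start 17 >= 38? ✗; end 37 >= 20? ✓ → no.
task3: end 77 <= 82? ✓; start 46 >= 38? ✓; end 77 >= 20? ✓ → yes.
task5: end 96 <= 82? ✗; start 67 >= 38? ✓; end 96 >= 20? ✓ → no.
task7: end 100 <= 82? ✗; start 55 >= 38? ✓; end 100 >= 20? ✓ → no.
task9: end 3 <= 82? ✓; start 1 >= 38? ✗; end 3 >= 20? ✗ → no.
Result: task3.

task3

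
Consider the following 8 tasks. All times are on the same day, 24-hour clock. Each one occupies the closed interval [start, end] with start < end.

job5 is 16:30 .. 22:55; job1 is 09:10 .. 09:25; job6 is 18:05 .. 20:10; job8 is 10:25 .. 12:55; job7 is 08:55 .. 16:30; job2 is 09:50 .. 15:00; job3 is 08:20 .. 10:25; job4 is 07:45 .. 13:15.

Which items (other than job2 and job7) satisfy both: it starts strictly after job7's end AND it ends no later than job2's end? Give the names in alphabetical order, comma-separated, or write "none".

none

Conditions: its start is strictly after job7's end (X.start > 16:30) AND its end is no later than job2's end (X.end <= 15:00).
job1: start 09:10 > 16:30? ✗; end 09:25 <= 15:00? ✓ → no.
job3: start 08:20 > 16:30? ✗; end 10:25 <= 15:00? ✓ → no.
job4: start 07:45 > 16:30? ✗; end 13:15 <= 15:00? ✓ → no.
job5: start 16:30 > 16:30? ✗; end 22:55 <= 15:00? ✗ → no.
job6: start 18:05 > 16:30? ✓; end 20:10 <= 15:00? ✗ → no.
job8: start 10:25 > 16:30? ✗; end 12:55 <= 15:00? ✓ → no.
Result: none.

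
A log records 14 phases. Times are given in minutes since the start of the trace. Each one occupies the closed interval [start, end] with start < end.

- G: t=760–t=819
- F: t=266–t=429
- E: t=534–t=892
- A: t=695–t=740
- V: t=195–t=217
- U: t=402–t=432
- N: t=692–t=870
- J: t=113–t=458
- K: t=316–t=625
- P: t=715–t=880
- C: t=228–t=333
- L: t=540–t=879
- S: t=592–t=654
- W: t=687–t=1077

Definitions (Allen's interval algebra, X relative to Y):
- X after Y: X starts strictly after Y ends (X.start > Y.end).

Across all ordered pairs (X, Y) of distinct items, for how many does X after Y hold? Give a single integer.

56

Checking all 182 ordered pairs for relation 'after'; matching pairs in alphabetical order:
(A, C): A after C ✓
(A, F): A after F ✓
(A, J): A after J ✓
(A, K): A after K ✓
(A, S): A after S ✓
(A, U): A after U ✓
(A, V): A after V ✓
(C, V): C after V ✓
(E, C): E after C ✓
(E, F): E after F ✓
(E, J): E after J ✓
(E, U): E after U ✓
(E, V): E after V ✓
(F, V): F after V ✓
(G, A): G after A ✓
(G, C): G after C ✓
(G, F): G after F ✓
(G, J): G after J ✓
(G, K): G after K ✓
(G, S): G after S ✓
(G, U): G after U ✓
(G, V): G after V ✓
(K, V): K after V ✓
(L, C): L after C ✓
... plus 32 further pairs not listed.
Count: 56.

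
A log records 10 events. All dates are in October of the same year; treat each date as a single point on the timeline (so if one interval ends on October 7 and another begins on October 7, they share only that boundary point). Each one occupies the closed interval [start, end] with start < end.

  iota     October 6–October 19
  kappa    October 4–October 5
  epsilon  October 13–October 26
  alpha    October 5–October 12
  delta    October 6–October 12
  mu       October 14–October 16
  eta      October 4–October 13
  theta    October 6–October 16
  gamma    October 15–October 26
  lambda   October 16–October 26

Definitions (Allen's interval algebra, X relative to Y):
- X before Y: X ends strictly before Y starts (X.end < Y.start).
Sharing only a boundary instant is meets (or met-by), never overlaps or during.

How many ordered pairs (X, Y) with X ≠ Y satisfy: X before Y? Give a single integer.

Checking all 90 ordered pairs for relation 'before'; matching pairs in alphabetical order:
(alpha, epsilon): alpha before epsilon ✓
(alpha, gamma): alpha before gamma ✓
(alpha, lambda): alpha before lambda ✓
(alpha, mu): alpha before mu ✓
(delta, epsilon): delta before epsilon ✓
(delta, gamma): delta before gamma ✓
(delta, lambda): delta before lambda ✓
(delta, mu): delta before mu ✓
(eta, gamma): eta before gamma ✓
(eta, lambda): eta before lambda ✓
(eta, mu): eta before mu ✓
(kappa, delta): kappa before delta ✓
(kappa, epsilon): kappa before epsilon ✓
(kappa, gamma): kappa before gamma ✓
(kappa, iota): kappa before iota ✓
(kappa, lambda): kappa before lambda ✓
(kappa, mu): kappa before mu ✓
(kappa, theta): kappa before theta ✓
Count: 18.

18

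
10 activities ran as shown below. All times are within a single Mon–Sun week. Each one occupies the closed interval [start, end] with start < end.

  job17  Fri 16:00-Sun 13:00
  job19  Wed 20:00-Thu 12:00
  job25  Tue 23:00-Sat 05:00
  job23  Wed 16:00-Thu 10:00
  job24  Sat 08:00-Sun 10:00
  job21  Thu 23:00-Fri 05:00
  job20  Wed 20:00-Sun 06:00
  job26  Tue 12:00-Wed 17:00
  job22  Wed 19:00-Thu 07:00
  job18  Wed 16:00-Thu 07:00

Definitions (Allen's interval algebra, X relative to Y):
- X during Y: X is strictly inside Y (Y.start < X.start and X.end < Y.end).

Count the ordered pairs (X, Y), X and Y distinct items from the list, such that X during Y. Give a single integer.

8

Checking all 90 ordered pairs for relation 'during'; matching pairs in alphabetical order:
(job18, job25): job18 during job25 ✓
(job19, job25): job19 during job25 ✓
(job21, job20): job21 during job20 ✓
(job21, job25): job21 during job25 ✓
(job22, job23): job22 during job23 ✓
(job22, job25): job22 during job25 ✓
(job23, job25): job23 during job25 ✓
(job24, job17): job24 during job17 ✓
Count: 8.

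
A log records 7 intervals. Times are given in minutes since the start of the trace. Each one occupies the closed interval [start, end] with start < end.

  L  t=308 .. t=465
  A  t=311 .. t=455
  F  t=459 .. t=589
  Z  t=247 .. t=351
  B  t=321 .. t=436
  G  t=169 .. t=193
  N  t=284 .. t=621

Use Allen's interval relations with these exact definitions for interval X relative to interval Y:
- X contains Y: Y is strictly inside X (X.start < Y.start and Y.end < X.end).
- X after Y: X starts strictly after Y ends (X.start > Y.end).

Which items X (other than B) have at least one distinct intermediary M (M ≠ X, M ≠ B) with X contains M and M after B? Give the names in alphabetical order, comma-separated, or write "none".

N

Target B = [t=321, t=436].
Intermediaries M with M after B: F.
Via F — items with X contains F: N.
Union: N.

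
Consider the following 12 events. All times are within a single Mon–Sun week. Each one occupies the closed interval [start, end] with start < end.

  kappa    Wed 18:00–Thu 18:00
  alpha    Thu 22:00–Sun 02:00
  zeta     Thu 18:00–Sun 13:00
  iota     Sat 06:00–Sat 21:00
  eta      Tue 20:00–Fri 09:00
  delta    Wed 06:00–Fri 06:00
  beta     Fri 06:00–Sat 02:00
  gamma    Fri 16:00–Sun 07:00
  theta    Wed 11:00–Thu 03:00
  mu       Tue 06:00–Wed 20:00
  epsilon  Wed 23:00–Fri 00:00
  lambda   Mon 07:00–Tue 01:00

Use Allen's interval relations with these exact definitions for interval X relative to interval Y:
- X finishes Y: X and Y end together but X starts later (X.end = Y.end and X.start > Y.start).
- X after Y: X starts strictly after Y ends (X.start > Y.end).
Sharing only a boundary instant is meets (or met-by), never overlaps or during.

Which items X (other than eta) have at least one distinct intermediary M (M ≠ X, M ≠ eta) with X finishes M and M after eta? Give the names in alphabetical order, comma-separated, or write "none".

Target eta = [Tue 20:00, Fri 09:00].
Intermediaries M with M after eta: gamma, iota.
Via gamma — items with X finishes gamma: none.
Via iota — items with X finishes iota: none.
Union: none.

none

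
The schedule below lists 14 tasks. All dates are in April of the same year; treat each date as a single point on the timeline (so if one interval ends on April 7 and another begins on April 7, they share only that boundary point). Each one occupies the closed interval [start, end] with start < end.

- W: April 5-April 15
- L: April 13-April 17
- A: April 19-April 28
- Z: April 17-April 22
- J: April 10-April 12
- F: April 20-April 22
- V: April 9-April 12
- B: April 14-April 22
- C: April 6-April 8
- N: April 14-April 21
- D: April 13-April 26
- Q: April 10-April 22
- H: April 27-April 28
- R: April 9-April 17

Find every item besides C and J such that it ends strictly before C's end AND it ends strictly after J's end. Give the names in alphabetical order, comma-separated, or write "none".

none

Conditions: its end is strictly before C's end (X.end < April 8) AND its end is strictly after J's end (X.end > April 12).
A: end April 28 < April 8? ✗; end April 28 > April 12? ✓ → no.
B: end April 22 < April 8? ✗; end April 22 > April 12? ✓ → no.
D: end April 26 < April 8? ✗; end April 26 > April 12? ✓ → no.
F: end April 22 < April 8? ✗; end April 22 > April 12? ✓ → no.
H: end April 28 < April 8? ✗; end April 28 > April 12? ✓ → no.
L: end April 17 < April 8? ✗; end April 17 > April 12? ✓ → no.
N: end April 21 < April 8? ✗; end April 21 > April 12? ✓ → no.
Q: end April 22 < April 8? ✗; end April 22 > April 12? ✓ → no.
R: end April 17 < April 8? ✗; end April 17 > April 12? ✓ → no.
V: end April 12 < April 8? ✗; end April 12 > April 12? ✗ → no.
W: end April 15 < April 8? ✗; end April 15 > April 12? ✓ → no.
Z: end April 22 < April 8? ✗; end April 22 > April 12? ✓ → no.
Result: none.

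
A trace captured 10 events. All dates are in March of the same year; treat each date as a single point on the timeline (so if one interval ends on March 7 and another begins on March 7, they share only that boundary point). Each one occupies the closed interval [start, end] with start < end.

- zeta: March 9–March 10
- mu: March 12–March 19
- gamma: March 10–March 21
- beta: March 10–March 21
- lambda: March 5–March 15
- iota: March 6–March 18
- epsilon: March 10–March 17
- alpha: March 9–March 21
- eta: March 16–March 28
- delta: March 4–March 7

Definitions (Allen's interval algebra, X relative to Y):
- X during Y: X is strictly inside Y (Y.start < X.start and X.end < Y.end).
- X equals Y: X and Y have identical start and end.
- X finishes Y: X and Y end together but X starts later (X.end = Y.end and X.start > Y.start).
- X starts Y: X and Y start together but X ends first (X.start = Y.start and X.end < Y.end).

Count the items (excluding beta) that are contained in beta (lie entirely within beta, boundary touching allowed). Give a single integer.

3

Target beta = [March 10, March 21].
alpha [March 9, March 21] → finished-by → no.
delta [March 4, March 7] → before → no.
epsilon [March 10, March 17] → starts → counts.
eta [March 16, March 28] → overlapped-by → no.
gamma [March 10, March 21] → equals → counts.
iota [March 6, March 18] → overlaps → no.
lambda [March 5, March 15] → overlaps → no.
mu [March 12, March 19] → during → counts.
zeta [March 9, March 10] → meets → no.
Total: 3.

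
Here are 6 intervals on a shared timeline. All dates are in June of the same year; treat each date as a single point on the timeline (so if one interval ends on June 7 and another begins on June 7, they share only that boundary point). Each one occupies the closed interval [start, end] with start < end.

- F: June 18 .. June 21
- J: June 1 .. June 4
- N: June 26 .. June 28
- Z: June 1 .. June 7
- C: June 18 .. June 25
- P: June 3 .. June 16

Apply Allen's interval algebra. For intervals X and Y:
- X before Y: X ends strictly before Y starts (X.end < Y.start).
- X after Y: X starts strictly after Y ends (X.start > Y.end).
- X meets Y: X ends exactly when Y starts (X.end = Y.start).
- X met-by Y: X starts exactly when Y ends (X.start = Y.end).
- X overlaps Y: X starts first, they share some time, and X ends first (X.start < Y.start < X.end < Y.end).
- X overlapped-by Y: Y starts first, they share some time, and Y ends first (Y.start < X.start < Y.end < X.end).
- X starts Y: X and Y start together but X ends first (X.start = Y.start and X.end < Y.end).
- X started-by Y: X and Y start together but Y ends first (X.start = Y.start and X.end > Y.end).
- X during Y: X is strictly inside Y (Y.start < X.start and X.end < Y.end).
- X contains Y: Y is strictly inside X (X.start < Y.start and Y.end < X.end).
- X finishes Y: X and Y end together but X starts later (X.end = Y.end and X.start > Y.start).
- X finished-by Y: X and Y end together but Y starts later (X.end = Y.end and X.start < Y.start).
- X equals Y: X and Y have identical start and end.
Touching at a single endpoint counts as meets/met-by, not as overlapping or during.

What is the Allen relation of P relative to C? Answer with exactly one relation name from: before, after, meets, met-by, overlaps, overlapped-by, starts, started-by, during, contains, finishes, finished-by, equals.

P = [June 3, June 16]; C = [June 18, June 25].
Compare endpoints: P.start < C.start, P.start < C.end, P.end < C.start, P.end < C.end.
That pattern is 'before'.

before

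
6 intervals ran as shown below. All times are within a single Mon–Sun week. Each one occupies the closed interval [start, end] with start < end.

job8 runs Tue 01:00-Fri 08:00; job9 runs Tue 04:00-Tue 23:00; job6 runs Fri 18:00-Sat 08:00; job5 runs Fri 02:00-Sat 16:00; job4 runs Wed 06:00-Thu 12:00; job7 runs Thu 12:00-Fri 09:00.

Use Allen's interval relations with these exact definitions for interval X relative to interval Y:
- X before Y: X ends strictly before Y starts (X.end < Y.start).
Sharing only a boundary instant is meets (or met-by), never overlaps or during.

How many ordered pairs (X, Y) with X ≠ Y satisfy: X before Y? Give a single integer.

Checking all 30 ordered pairs for relation 'before'; matching pairs in alphabetical order:
(job4, job5): job4 before job5 ✓
(job4, job6): job4 before job6 ✓
(job7, job6): job7 before job6 ✓
(job8, job6): job8 before job6 ✓
(job9, job4): job9 before job4 ✓
(job9, job5): job9 before job5 ✓
(job9, job6): job9 before job6 ✓
(job9, job7): job9 before job7 ✓
Count: 8.

8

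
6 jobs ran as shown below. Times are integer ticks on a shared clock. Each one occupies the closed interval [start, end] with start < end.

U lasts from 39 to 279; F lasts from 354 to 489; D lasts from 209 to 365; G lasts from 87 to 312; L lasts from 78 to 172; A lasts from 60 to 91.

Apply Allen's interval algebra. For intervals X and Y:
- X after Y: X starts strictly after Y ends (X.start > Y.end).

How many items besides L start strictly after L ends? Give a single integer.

Target L = [78, 172].
A [60, 91] → overlaps → no.
D [209, 365] → after → counts.
F [354, 489] → after → counts.
G [87, 312] → overlapped-by → no.
U [39, 279] → contains → no.
Total: 2.

2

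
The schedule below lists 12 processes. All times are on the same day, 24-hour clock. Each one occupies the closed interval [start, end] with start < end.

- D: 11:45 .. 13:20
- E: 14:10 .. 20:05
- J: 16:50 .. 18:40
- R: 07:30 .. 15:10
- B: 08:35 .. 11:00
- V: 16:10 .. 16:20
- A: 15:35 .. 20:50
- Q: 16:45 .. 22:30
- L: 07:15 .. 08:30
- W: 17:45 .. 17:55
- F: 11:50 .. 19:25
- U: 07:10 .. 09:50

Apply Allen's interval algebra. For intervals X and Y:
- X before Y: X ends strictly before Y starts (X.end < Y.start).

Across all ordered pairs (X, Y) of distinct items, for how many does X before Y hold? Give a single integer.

39

Checking all 132 ordered pairs for relation 'before'; matching pairs in alphabetical order:
(B, A): B before A ✓
(B, D): B before D ✓
(B, E): B before E ✓
(B, F): B before F ✓
(B, J): B before J ✓
(B, Q): B before Q ✓
(B, V): B before V ✓
(B, W): B before W ✓
(D, A): D before A ✓
(D, E): D before E ✓
(D, J): D before J ✓
(D, Q): D before Q ✓
(D, V): D before V ✓
(D, W): D before W ✓
(L, A): L before A ✓
(L, B): L before B ✓
(L, D): L before D ✓
(L, E): L before E ✓
(L, F): L before F ✓
(L, J): L before J ✓
(L, Q): L before Q ✓
(L, V): L before V ✓
(L, W): L before W ✓
(R, A): R before A ✓
... plus 15 further pairs not listed.
Count: 39.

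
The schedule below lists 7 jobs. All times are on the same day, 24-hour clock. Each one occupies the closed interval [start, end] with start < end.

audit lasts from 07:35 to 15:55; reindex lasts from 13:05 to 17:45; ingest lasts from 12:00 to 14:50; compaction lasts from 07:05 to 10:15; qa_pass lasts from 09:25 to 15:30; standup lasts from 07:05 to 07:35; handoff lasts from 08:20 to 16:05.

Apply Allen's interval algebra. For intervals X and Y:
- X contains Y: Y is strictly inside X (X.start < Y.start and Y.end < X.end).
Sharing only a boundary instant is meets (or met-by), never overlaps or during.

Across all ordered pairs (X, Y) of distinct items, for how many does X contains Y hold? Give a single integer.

5

Checking all 42 ordered pairs for relation 'contains'; matching pairs in alphabetical order:
(audit, ingest): audit contains ingest ✓
(audit, qa_pass): audit contains qa_pass ✓
(handoff, ingest): handoff contains ingest ✓
(handoff, qa_pass): handoff contains qa_pass ✓
(qa_pass, ingest): qa_pass contains ingest ✓
Count: 5.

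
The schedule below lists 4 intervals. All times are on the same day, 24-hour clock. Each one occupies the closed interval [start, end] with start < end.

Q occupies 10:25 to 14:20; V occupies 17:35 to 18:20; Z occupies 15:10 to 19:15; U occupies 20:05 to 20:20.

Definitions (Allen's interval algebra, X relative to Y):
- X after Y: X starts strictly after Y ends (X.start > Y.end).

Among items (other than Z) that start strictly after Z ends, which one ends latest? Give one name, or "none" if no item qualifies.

Target Z = [15:10, 19:15].
Q [10:25, 14:20] → before → excluded.
U [20:05, 20:20] → after → candidate.
V [17:35, 18:20] → during → excluded.
Among candidates, latest end is 20:20 → U.

U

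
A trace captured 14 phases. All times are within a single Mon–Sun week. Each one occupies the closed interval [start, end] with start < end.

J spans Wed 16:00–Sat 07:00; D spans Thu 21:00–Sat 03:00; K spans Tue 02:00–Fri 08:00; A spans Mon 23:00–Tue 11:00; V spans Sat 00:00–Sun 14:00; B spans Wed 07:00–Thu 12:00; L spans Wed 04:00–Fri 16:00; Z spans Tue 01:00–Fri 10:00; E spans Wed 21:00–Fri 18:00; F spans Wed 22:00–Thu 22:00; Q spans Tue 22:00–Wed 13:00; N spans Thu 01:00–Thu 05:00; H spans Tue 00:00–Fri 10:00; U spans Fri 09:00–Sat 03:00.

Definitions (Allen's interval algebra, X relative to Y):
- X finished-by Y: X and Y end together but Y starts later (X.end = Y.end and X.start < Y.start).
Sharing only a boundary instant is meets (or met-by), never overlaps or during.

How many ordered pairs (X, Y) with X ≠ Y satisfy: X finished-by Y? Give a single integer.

2

Checking all 182 ordered pairs for relation 'finished-by'; matching pairs in alphabetical order:
(D, U): D finished-by U ✓
(H, Z): H finished-by Z ✓
Count: 2.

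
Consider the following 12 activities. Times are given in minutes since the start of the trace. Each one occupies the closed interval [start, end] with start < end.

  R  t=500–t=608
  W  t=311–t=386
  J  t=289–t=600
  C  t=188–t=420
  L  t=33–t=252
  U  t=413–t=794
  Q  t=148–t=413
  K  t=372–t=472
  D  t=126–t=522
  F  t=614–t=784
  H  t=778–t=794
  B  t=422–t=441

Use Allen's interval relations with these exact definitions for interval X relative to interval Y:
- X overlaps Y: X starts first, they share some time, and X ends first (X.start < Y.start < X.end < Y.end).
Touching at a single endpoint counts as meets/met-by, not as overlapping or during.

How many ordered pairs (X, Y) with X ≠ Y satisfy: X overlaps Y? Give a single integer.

17

Checking all 132 ordered pairs for relation 'overlaps'; matching pairs in alphabetical order:
(C, J): C overlaps J ✓
(C, K): C overlaps K ✓
(C, U): C overlaps U ✓
(D, J): D overlaps J ✓
(D, R): D overlaps R ✓
(D, U): D overlaps U ✓
(F, H): F overlaps H ✓
(J, R): J overlaps R ✓
(J, U): J overlaps U ✓
(K, U): K overlaps U ✓
(L, C): L overlaps C ✓
(L, D): L overlaps D ✓
(L, Q): L overlaps Q ✓
(Q, C): Q overlaps C ✓
(Q, J): Q overlaps J ✓
(Q, K): Q overlaps K ✓
(W, K): W overlaps K ✓
Count: 17.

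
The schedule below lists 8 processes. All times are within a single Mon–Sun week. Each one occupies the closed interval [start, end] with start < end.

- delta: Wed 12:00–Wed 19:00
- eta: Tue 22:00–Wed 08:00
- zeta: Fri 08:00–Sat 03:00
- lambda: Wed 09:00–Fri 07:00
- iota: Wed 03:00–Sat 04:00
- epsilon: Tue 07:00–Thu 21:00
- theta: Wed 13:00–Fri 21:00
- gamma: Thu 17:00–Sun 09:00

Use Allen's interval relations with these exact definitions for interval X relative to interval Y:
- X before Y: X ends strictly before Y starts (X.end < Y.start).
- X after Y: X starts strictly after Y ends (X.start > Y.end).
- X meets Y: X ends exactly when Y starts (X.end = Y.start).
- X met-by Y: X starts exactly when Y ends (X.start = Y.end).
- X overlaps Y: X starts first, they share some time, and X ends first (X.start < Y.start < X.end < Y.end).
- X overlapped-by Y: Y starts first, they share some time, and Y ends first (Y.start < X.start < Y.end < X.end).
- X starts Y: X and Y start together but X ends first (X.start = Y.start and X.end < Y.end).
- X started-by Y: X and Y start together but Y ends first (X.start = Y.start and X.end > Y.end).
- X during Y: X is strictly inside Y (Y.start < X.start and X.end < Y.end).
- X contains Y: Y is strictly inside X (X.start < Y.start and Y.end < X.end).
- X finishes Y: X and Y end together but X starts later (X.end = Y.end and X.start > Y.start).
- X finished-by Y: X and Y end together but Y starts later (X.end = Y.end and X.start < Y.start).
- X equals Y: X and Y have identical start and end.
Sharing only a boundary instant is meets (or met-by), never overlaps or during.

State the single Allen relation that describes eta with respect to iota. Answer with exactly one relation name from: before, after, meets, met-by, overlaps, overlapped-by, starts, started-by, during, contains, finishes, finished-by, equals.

overlaps

eta = [Tue 22:00, Wed 08:00]; iota = [Wed 03:00, Sat 04:00].
Compare endpoints: eta.start < iota.start, eta.start < iota.end, eta.end > iota.start, eta.end < iota.end.
That pattern is 'overlaps'.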